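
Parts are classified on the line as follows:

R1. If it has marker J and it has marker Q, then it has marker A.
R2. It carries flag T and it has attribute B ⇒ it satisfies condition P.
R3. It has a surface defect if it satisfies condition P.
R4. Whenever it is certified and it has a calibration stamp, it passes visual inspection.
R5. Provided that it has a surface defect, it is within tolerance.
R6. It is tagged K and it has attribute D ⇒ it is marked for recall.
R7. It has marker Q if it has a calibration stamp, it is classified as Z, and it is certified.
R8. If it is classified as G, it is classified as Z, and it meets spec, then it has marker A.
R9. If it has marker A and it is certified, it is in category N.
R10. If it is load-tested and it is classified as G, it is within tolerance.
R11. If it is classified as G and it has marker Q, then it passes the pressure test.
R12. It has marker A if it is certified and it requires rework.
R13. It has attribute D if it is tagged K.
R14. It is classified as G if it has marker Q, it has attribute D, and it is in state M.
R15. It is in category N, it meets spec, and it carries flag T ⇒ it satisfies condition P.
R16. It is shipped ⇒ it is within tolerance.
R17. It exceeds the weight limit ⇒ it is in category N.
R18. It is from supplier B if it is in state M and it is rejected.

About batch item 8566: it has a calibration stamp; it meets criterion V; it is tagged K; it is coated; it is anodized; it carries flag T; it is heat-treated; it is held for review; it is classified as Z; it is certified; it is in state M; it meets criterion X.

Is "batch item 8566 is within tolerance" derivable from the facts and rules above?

No

Forward chaining from the given facts derives: passes visual inspection, has marker Q, has attribute D, is classified as G, is marked for recall, passes the pressure test.
Rules concluding "it is within tolerance": R5 needs "it has a surface defect"; R10 needs "it is load-tested"; R16 needs "it is shipped" — none of these are established.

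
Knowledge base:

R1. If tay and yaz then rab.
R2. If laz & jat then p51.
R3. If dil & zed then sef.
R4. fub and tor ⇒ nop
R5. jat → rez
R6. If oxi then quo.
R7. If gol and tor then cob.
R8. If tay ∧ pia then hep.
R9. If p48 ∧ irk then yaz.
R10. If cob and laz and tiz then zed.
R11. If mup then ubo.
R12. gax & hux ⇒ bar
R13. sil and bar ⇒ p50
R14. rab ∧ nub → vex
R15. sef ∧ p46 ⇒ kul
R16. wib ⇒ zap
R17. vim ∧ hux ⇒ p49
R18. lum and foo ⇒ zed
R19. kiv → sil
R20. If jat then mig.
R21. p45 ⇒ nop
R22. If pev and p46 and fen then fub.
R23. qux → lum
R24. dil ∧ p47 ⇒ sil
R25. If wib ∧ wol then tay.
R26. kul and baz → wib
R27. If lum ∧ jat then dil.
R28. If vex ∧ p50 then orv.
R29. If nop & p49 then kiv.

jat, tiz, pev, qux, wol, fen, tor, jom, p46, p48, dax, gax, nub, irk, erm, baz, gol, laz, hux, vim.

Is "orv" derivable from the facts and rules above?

Yes

cob  (by R7: gol, tor)
yaz  (by R9: p48, irk)
zed  (by R10: cob, laz, tiz)
bar  (by R12: gax, hux)
p49  (by R17: vim, hux)
fub  (by R22: pev, p46, fen)
lum  (by R23: qux)
dil  (by R27: lum, jat)
sef  (by R3: dil, zed)
nop  (by R4: fub, tor)
kul  (by R15: sef, p46)
wib  (by R26: kul, baz)
kiv  (by R29: nop, p49)
sil  (by R19: kiv)
tay  (by R25: wib, wol)
rab  (by R1: tay, yaz)
p50  (by R13: sil, bar)
vex  (by R14: rab, nub)
orv  (by R28: vex, p50)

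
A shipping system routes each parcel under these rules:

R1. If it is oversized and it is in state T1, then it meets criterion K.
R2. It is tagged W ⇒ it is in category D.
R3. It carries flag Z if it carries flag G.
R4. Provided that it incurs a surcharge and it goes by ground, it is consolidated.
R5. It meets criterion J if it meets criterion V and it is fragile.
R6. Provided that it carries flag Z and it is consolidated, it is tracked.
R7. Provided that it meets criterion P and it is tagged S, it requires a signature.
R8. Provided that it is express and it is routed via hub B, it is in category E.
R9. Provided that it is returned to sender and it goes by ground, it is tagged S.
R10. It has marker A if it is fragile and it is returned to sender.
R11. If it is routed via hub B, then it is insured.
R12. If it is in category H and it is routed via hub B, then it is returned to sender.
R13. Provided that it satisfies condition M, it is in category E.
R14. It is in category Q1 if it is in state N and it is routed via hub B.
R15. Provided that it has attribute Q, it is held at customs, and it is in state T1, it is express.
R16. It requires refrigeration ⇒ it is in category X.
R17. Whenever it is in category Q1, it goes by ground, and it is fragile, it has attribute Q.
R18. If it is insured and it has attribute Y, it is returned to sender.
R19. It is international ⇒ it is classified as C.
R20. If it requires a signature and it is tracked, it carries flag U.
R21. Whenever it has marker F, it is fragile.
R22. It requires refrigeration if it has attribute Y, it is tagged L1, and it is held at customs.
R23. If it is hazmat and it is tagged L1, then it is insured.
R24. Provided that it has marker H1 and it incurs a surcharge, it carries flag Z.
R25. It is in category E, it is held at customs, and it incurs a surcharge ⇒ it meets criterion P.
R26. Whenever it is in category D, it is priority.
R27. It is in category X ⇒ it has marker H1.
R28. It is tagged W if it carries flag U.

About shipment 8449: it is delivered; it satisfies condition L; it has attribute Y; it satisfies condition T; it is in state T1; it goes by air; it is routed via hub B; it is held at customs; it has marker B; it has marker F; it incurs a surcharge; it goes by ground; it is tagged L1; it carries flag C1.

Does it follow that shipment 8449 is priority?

Forward chaining from the given facts derives: is consolidated, is insured, is returned to sender, is fragile, requires refrigeration, is tagged S, has marker A, is in category X, has marker H1, carries flag Z, is tracked.
The only rule concluding "it is priority" is R26, which needs "it is in category D"; that is never established.

No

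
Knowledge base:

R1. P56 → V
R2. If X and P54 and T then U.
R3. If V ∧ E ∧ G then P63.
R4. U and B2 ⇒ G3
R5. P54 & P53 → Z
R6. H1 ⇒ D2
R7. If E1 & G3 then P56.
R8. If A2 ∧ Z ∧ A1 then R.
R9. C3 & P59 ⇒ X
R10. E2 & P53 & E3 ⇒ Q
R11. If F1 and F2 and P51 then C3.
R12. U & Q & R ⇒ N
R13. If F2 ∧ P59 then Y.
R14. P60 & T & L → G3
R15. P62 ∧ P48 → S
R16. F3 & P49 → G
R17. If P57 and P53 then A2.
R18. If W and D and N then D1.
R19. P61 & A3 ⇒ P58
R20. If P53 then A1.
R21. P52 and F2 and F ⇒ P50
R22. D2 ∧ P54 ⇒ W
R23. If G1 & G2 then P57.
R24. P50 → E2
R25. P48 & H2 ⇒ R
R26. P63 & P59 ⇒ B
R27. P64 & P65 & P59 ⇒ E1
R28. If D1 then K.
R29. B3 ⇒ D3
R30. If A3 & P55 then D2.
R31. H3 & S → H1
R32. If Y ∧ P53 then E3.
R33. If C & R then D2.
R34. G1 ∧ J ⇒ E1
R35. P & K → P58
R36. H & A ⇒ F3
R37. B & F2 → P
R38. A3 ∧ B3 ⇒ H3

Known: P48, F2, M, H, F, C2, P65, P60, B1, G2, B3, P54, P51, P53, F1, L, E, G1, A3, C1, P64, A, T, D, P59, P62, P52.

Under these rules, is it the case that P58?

Forward chaining from the given facts derives: Z, C3, Y, G3, S, A1, P50, P57, E2, E1, D3, E3, F3, H3, P56, X, Q, A2, H1, V, U, D2, R, N, W, D1, K.
Rules concluding P58: R19 needs P61; R35 needs P — none of these are established.

No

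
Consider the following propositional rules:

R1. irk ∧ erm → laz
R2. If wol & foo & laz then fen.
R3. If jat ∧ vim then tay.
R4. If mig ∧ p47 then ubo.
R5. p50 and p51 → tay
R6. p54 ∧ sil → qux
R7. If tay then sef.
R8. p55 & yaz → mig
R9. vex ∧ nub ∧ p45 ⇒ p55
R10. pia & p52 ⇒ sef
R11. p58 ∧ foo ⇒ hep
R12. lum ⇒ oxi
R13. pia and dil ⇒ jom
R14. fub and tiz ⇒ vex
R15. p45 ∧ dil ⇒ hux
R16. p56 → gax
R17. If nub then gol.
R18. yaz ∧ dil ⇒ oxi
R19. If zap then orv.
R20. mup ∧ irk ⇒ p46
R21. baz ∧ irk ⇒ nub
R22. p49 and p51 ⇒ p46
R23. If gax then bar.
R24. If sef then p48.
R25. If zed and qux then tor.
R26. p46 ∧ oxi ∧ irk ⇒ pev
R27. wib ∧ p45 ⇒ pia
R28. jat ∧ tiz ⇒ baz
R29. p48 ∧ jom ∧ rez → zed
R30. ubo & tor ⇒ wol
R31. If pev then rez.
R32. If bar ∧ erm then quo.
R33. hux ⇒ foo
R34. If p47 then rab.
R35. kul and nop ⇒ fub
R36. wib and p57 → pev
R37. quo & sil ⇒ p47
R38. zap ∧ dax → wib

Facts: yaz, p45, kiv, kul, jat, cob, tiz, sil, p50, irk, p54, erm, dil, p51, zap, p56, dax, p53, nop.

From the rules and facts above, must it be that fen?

Forward chaining from the given facts derives: laz, tay, qux, sef, hux, gax, oxi, orv, bar, p48, baz, quo, foo, fub, p47, wib, vex, nub, pia, rab, p55, jom, gol, mig, ubo.
The only rule concluding fen is R2, which needs wol; that is never established.

No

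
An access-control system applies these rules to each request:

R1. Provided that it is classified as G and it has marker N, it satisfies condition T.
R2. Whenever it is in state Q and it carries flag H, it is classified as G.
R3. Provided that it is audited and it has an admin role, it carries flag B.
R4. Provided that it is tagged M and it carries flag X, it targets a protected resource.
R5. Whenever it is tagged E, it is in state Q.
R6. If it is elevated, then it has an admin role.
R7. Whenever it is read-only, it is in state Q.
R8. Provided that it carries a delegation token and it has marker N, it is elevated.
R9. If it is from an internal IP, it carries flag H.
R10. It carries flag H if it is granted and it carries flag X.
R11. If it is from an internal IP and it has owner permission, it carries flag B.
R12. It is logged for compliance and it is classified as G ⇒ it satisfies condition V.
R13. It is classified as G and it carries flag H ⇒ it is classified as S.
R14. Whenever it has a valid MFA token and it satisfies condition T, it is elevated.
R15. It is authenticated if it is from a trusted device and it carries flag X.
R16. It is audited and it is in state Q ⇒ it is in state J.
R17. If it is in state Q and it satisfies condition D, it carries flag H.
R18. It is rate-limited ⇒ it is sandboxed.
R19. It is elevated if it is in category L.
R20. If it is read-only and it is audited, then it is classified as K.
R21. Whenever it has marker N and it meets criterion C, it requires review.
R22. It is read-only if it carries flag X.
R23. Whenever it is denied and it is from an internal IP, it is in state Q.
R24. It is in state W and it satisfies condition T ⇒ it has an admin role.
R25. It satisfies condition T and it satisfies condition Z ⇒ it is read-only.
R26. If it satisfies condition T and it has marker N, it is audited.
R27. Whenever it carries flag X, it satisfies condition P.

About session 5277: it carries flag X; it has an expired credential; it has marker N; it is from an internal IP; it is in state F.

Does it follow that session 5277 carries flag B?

No

Forward chaining from the given facts derives: carries flag H, is read-only, satisfies condition P, is in state Q, is classified as G, is classified as S, satisfies condition T, is audited, is in state J, is classified as K.
Rules concluding "it carries flag B": R3 needs "it has an admin role"; R11 needs "it has owner permission" — none of these are established.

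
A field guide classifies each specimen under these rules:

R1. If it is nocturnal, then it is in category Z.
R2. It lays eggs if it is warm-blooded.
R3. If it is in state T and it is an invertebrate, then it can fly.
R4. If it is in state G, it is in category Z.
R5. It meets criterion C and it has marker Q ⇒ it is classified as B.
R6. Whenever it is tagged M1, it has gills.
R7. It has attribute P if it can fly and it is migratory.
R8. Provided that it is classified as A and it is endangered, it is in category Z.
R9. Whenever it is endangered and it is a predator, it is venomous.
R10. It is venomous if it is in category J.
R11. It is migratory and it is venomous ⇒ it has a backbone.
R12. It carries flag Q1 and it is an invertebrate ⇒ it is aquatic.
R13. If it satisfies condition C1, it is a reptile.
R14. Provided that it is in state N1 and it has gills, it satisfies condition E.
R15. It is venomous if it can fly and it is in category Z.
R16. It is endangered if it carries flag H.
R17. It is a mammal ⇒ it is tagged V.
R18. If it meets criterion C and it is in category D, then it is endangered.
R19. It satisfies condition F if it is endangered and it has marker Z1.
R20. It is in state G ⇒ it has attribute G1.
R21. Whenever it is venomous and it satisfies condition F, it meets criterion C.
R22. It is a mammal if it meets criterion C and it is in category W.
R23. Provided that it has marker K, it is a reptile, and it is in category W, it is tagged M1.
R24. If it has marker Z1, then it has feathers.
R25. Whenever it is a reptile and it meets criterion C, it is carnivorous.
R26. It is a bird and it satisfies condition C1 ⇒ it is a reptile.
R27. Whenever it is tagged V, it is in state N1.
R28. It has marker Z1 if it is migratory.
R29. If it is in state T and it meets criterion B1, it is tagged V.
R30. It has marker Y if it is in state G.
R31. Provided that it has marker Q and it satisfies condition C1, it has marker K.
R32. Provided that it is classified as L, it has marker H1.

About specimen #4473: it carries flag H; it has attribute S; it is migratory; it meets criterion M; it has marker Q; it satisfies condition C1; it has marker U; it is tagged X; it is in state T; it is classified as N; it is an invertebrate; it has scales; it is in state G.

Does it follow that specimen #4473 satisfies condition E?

No

Forward chaining from the given facts derives: can fly, is in category Z, has attribute P, is a reptile, is venomous, is endangered, has attribute G1, has marker Z1, has marker Y, has marker K, has a backbone, satisfies condition F, meets criterion C, has feathers, is carnivorous, is classified as B.
The only rule concluding "it satisfies condition E" is R14, which needs "it is in state N1"; that is never established.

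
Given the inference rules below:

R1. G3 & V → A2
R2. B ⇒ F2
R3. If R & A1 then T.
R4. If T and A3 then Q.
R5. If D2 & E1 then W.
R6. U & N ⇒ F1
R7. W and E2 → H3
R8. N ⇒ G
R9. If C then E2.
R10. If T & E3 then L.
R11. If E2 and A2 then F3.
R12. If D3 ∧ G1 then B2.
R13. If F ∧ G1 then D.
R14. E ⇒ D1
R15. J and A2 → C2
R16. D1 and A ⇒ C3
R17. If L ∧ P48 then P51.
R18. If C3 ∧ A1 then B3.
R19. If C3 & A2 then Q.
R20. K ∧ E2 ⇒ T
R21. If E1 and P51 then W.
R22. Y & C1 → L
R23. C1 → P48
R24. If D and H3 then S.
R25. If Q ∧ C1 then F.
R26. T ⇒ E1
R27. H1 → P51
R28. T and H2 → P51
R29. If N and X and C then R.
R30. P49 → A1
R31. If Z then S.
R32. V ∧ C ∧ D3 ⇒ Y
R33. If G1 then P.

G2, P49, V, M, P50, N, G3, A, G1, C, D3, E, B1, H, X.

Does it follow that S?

Forward chaining from the given facts derives: A2, G, E2, F3, B2, D1, C3, Q, R, A1, Y, P, T, B3, E1.
Rules concluding S: R24 needs D; R31 needs Z — none of these are established.

No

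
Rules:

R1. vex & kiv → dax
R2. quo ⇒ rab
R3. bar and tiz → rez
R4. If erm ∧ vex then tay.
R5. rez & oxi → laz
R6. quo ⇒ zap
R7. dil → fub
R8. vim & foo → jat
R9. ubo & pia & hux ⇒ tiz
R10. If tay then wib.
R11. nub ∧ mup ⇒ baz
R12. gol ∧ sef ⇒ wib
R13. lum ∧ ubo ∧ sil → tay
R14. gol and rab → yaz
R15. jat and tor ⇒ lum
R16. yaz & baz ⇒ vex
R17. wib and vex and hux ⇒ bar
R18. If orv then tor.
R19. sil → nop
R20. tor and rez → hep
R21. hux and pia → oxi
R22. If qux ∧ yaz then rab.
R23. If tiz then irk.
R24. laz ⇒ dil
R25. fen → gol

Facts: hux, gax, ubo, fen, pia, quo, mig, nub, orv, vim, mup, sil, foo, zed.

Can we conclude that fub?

rab  (by R2: quo)
jat  (by R8: vim, foo)
tiz  (by R9: ubo, pia, hux)
baz  (by R11: nub, mup)
tor  (by R18: orv)
oxi  (by R21: hux, pia)
gol  (by R25: fen)
yaz  (by R14: gol, rab)
lum  (by R15: jat, tor)
vex  (by R16: yaz, baz)
tay  (by R13: lum, ubo, sil)
wib  (by R10: tay)
bar  (by R17: wib, vex, hux)
rez  (by R3: bar, tiz)
laz  (by R5: rez, oxi)
dil  (by R24: laz)
fub  (by R7: dil)

Yes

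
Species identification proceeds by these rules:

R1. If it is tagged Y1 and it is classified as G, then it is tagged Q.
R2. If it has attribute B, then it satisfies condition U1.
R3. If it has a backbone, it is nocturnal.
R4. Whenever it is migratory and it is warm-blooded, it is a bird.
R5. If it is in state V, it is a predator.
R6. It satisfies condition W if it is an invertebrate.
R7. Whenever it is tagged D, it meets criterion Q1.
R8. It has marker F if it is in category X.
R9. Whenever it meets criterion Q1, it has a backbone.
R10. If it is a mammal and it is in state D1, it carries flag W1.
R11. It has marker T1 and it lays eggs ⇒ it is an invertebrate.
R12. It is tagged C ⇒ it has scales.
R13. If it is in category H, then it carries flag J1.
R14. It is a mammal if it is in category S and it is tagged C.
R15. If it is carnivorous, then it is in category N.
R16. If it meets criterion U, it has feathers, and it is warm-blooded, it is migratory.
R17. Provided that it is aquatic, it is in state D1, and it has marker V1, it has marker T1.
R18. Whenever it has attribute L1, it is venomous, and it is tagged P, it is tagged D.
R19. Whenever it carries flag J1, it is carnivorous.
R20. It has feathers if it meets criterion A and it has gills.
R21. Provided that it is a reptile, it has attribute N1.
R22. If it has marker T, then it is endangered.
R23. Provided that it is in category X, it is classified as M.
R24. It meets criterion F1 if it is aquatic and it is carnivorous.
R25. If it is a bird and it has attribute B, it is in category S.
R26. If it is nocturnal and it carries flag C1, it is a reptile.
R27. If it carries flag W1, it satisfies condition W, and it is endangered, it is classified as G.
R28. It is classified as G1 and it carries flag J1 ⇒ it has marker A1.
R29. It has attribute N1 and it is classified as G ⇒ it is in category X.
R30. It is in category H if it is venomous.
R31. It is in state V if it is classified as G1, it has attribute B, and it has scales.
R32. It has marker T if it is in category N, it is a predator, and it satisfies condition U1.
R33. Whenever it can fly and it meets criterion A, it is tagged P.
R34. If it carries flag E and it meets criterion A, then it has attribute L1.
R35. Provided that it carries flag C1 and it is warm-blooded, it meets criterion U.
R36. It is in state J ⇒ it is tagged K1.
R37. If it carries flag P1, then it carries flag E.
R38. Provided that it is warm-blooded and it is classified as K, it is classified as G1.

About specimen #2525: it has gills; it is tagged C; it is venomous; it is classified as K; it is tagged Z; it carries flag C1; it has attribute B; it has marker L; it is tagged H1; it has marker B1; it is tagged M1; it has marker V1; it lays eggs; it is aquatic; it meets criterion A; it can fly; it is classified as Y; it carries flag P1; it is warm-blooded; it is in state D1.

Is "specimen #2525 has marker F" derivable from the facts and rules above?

By R2 (it has attribute B): it satisfies condition U1.
By R12 (it is tagged C): it has scales.
By R17 (it is aquatic, it is in state D1, it has marker V1): it has marker T1.
By R20 (it meets criterion A, it has gills): it has feathers.
By R30 (it is venomous): it is in category H.
By R33 (it can fly, it meets criterion A): it is tagged P.
By R35 (it carries flag C1, it is warm-blooded): it meets criterion U.
By R37 (it carries flag P1): it carries flag E.
By R38 (it is warm-blooded, it is classified as K): it is classified as G1.
By R11 (it has marker T1, it lays eggs): it is an invertebrate.
By R13 (it is in category H): it carries flag J1.
By R16 (it meets criterion U, it has feathers, it is warm-blooded): it is migratory.
By R19 (it carries flag J1): it is carnivorous.
By R31 (it is classified as G1, it has attribute B, it has scales): it is in state V.
By R34 (it carries flag E, it meets criterion A): it has attribute L1.
By R4 (it is migratory, it is warm-blooded): it is a bird.
By R5 (it is in state V): it is a predator.
By R6 (it is an invertebrate): it satisfies condition W.
By R15 (it is carnivorous): it is in category N.
By R18 (it has attribute L1, it is venomous, it is tagged P): it is tagged D.
By R25 (it is a bird, it has attribute B): it is in category S.
By R32 (it is in category N, it is a predator, it satisfies condition U1): it has marker T.
By R7 (it is tagged D): it meets criterion Q1.
By R9 (it meets criterion Q1): it has a backbone.
By R14 (it is in category S, it is tagged C): it is a mammal.
By R22 (it has marker T): it is endangered.
By R3 (it has a backbone): it is nocturnal.
By R10 (it is a mammal, it is in state D1): it carries flag W1.
By R26 (it is nocturnal, it carries flag C1): it is a reptile.
By R27 (it carries flag W1, it satisfies condition W, it is endangered): it is classified as G.
By R21 (it is a reptile): it has attribute N1.
By R29 (it has attribute N1, it is classified as G): it is in category X.
By R8 (it is in category X): it has marker F.

Yes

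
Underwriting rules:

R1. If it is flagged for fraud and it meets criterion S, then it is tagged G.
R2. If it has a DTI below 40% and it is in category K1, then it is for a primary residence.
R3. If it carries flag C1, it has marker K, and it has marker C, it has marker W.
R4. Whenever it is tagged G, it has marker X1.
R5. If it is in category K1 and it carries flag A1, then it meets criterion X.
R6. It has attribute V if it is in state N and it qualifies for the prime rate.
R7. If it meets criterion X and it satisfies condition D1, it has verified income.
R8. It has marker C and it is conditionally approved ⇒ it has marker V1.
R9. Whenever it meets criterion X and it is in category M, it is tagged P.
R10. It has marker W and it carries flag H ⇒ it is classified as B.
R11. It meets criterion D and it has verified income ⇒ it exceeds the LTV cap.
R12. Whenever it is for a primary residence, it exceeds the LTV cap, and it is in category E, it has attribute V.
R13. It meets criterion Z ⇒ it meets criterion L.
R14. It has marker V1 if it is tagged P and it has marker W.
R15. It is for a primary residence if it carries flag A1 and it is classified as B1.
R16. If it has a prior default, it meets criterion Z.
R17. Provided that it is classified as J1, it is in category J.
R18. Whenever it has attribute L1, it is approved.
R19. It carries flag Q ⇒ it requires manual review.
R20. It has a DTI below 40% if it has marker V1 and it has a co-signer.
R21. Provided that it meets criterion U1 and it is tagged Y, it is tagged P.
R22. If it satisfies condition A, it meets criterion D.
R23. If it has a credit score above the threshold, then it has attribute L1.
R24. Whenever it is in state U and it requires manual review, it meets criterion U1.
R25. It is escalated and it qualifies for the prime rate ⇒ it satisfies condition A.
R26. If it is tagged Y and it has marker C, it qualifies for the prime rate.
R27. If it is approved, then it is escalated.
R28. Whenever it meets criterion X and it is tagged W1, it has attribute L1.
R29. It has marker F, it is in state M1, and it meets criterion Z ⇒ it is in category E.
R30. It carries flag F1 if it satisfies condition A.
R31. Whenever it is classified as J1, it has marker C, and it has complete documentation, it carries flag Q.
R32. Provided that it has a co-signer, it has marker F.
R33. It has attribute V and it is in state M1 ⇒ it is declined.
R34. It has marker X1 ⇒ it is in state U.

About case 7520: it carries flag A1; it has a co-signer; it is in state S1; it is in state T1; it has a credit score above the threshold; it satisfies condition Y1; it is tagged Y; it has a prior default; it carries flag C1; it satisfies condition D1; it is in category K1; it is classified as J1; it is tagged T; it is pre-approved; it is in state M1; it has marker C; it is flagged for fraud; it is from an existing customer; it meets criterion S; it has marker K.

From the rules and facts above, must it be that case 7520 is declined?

Forward chaining from the given facts derives: is tagged G, has marker W, has marker X1, meets criterion X, has verified income, meets criterion Z, is in category J, has attribute L1, qualifies for the prime rate, has marker F, is in state U, meets criterion L, is approved, is escalated, is in category E, satisfies condition A, carries flag F1, meets criterion D, exceeds the LTV cap.
The only rule concluding "it is declined" is R33, which needs "it has attribute V"; that is never established.

No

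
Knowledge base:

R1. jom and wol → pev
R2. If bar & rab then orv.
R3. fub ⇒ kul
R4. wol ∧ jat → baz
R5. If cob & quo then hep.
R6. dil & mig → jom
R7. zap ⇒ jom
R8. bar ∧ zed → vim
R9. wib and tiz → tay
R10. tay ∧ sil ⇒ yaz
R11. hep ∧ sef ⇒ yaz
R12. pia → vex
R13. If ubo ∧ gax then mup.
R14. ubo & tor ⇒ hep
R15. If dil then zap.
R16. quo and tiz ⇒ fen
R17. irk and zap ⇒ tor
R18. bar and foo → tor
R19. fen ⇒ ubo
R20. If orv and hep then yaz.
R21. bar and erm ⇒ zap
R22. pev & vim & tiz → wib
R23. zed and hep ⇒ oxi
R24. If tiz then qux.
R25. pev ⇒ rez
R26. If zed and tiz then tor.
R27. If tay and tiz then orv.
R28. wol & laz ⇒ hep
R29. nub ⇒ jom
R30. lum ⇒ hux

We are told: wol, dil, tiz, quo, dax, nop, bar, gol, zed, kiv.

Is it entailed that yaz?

vim  (by R8: bar, zed)
zap  (by R15: dil)
fen  (by R16: quo, tiz)
ubo  (by R19: fen)
tor  (by R26: zed, tiz)
jom  (by R7: zap)
hep  (by R14: ubo, tor)
pev  (by R1: jom, wol)
wib  (by R22: pev, vim, tiz)
tay  (by R9: wib, tiz)
orv  (by R27: tay, tiz)
yaz  (by R20: orv, hep)

Yes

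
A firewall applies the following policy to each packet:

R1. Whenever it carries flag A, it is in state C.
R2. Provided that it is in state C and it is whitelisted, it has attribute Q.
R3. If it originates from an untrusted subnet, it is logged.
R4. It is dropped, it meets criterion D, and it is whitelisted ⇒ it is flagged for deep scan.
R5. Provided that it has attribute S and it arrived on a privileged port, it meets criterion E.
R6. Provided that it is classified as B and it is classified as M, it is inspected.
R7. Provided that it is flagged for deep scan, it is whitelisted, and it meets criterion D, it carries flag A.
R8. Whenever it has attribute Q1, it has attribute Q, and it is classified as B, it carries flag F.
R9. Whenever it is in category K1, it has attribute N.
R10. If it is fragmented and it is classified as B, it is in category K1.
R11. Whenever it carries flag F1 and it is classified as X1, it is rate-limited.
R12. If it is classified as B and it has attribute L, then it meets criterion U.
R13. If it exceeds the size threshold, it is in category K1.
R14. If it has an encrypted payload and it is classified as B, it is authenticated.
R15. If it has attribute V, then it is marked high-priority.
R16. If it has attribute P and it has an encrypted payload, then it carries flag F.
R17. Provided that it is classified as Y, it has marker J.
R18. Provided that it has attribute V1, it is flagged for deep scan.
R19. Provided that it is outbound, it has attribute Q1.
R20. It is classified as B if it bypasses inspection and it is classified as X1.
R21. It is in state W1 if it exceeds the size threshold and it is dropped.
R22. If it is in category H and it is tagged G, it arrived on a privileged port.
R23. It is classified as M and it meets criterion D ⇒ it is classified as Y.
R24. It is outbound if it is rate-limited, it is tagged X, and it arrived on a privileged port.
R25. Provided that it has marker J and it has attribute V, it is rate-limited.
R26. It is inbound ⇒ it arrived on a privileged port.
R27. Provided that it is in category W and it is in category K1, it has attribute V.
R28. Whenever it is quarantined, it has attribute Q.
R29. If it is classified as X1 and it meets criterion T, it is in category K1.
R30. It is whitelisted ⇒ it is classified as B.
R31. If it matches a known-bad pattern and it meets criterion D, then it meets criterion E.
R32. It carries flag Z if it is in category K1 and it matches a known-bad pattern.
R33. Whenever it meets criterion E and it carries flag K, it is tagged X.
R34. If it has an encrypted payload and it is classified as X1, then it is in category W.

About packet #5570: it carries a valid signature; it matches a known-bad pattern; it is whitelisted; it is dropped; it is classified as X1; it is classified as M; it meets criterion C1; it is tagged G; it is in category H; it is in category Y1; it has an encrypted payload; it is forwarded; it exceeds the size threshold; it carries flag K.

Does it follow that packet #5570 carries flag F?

Forward chaining from the given facts derives: is in category K1, is in state W1, arrived on a privileged port, is classified as B, carries flag Z, is in category W, is inspected, has attribute N, is authenticated, has attribute V, is marked high-priority.
Rules concluding "it carries flag F": R8 needs "it has attribute Q1"; R16 needs "it has attribute P" — none of these are established.

No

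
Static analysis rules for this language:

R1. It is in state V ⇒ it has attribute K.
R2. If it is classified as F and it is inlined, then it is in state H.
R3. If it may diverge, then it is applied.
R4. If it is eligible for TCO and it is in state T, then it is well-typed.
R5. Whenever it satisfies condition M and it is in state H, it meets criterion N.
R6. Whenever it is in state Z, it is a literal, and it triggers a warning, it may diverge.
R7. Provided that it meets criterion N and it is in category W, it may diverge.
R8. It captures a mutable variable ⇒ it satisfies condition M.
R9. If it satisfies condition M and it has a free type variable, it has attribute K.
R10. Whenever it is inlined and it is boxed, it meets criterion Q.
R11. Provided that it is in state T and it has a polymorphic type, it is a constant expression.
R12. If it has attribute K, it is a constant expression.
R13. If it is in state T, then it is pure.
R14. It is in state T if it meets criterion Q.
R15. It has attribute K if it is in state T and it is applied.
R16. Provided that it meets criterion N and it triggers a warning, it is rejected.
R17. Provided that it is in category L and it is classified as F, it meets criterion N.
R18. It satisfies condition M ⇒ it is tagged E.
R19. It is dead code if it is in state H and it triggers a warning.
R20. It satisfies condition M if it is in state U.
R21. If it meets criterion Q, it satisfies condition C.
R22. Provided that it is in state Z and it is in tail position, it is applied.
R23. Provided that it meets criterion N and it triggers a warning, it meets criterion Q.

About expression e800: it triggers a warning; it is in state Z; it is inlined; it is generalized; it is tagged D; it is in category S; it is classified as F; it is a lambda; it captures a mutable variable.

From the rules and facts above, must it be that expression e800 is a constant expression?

Forward chaining from the given facts derives: is in state H, satisfies condition M, is tagged E, is dead code, meets criterion N, is rejected, meets criterion Q, is in state T, satisfies condition C, is pure.
Rules concluding "it is a constant expression": R11 needs "it has a polymorphic type"; R12 needs "it has attribute K" — none of these are established.

No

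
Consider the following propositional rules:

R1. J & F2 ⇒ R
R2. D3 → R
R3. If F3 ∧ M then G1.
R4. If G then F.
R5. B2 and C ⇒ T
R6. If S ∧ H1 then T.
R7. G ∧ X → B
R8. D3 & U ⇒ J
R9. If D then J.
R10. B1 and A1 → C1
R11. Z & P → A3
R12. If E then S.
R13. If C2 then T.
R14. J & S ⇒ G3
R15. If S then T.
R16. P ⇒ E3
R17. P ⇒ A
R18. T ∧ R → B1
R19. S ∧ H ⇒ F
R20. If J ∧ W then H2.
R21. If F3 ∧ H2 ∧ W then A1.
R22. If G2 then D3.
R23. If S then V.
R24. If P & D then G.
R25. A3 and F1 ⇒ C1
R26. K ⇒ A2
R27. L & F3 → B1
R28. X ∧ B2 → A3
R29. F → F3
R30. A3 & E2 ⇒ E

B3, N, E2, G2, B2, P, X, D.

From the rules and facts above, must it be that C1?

No

Forward chaining from the given facts derives: J, E3, A, D3, G, A3, E, R, F, B, S, G3, T, B1, V, F3.
Rules concluding C1: R10 needs A1; R25 needs F1 — none of these are established.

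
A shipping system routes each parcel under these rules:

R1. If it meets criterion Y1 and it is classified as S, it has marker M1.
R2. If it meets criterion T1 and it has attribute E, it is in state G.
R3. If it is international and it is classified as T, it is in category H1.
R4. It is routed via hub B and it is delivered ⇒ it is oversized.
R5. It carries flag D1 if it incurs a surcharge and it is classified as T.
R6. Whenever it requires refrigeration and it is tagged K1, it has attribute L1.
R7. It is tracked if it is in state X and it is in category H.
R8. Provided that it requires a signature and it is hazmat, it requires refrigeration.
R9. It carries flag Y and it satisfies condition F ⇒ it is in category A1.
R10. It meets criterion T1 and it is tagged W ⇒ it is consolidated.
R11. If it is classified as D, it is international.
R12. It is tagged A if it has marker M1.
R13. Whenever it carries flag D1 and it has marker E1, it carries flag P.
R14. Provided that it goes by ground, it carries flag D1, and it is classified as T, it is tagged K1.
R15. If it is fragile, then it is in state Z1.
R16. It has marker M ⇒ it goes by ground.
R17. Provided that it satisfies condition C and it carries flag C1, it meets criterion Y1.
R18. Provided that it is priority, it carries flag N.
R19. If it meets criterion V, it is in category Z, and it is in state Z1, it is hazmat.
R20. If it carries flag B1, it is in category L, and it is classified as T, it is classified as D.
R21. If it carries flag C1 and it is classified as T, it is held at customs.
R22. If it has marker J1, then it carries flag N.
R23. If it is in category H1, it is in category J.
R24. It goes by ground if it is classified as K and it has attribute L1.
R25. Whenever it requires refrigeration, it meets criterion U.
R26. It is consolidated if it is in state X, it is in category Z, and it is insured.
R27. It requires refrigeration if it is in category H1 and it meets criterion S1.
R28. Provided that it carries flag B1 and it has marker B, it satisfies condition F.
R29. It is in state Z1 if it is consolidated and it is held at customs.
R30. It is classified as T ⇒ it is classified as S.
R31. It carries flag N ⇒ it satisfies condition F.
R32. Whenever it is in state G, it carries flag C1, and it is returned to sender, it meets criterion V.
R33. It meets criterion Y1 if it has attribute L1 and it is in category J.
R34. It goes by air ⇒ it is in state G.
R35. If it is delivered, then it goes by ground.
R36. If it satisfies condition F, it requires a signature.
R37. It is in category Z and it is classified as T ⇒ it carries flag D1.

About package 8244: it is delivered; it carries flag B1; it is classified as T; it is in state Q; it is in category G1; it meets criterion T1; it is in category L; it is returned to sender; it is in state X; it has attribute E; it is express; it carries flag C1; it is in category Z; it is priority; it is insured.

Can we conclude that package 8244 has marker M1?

Yes

By R2 (it meets criterion T1, it has attribute E): it is in state G.
By R18 (it is priority): it carries flag N.
By R20 (it carries flag B1, it is in category L, it is classified as T): it is classified as D.
By R21 (it carries flag C1, it is classified as T): it is held at customs.
By R26 (it is in state X, it is in category Z, it is insured): it is consolidated.
By R29 (it is consolidated, it is held at customs): it is in state Z1.
By R30 (it is classified as T): it is classified as S.
By R31 (it carries flag N): it satisfies condition F.
By R32 (it is in state G, it carries flag C1, it is returned to sender): it meets criterion V.
By R35 (it is delivered): it goes by ground.
By R36 (it satisfies condition F): it requires a signature.
By R37 (it is in category Z, it is classified as T): it carries flag D1.
By R11 (it is classified as D): it is international.
By R14 (it goes by ground, it carries flag D1, it is classified as T): it is tagged K1.
By R19 (it meets criterion V, it is in category Z, it is in state Z1): it is hazmat.
By R3 (it is international, it is classified as T): it is in category H1.
By R8 (it requires a signature, it is hazmat): it requires refrigeration.
By R23 (it is in category H1): it is in category J.
By R6 (it requires refrigeration, it is tagged K1): it has attribute L1.
By R33 (it has attribute L1, it is in category J): it meets criterion Y1.
By R1 (it meets criterion Y1, it is classified as S): it has marker M1.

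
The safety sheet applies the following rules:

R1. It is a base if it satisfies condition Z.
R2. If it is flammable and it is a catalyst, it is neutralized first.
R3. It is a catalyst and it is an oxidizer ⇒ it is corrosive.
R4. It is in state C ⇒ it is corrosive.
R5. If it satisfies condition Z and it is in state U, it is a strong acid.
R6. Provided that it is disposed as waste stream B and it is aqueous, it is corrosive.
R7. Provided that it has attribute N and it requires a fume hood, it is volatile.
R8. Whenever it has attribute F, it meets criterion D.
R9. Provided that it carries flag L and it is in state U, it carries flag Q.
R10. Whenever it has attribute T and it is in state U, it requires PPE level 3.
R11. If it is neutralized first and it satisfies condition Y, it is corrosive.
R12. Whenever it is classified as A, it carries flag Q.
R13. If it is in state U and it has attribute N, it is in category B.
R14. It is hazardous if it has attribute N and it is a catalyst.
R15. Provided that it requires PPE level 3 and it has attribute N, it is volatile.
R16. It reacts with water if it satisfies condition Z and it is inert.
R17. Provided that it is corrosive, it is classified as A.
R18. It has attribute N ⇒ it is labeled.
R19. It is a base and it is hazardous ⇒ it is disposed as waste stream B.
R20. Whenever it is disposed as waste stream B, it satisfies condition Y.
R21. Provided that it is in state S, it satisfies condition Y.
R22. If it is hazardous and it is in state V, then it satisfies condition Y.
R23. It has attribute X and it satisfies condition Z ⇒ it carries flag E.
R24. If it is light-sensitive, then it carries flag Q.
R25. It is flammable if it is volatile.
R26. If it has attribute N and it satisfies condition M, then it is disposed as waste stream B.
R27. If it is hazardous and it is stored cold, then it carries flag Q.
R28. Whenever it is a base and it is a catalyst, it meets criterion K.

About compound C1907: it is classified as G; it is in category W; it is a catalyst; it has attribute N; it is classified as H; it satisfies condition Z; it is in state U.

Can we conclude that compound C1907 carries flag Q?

No

Forward chaining from the given facts derives: is a base, is a strong acid, is in category B, is hazardous, is labeled, is disposed as waste stream B, satisfies condition Y, meets criterion K.
Rules concluding "it carries flag Q": R9 needs "it carries flag L"; R12 needs "it is classified as A"; R24 needs "it is light-sensitive"; R27 needs "it is stored cold" — none of these are established.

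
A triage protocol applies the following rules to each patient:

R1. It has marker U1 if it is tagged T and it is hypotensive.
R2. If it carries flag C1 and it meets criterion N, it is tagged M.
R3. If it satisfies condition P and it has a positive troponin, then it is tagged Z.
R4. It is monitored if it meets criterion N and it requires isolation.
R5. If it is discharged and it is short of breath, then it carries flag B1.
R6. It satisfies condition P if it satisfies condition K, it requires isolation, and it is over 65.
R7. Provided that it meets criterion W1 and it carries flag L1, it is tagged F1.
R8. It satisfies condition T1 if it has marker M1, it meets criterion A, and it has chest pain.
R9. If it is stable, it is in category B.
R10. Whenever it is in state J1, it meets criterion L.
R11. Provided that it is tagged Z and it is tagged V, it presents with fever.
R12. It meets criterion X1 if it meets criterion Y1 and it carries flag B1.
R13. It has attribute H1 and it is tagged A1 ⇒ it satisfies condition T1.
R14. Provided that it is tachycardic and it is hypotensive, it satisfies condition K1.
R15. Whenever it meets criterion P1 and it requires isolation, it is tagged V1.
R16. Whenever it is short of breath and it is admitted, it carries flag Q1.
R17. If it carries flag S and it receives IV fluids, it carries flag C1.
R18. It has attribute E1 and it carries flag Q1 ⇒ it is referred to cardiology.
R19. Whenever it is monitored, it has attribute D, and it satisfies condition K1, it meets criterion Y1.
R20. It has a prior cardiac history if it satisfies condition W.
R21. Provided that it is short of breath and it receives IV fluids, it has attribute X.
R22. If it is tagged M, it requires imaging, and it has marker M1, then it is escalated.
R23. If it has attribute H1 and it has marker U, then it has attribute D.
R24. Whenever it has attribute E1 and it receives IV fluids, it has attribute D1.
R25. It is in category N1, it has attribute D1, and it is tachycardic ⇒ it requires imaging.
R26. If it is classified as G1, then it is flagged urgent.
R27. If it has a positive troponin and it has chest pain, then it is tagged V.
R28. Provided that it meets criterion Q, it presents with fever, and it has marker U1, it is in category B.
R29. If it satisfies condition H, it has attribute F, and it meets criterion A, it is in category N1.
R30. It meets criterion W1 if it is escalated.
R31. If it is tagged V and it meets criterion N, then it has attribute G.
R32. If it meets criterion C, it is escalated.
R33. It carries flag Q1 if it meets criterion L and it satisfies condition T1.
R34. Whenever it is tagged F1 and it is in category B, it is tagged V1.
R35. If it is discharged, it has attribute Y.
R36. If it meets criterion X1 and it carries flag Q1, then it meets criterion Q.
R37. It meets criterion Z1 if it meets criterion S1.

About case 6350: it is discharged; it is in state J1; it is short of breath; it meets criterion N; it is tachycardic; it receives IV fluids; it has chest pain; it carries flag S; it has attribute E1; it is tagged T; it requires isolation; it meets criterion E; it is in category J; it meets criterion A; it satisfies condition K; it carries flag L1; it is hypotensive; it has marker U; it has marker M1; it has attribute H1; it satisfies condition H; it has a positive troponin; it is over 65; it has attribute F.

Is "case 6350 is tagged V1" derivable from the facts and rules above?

Yes

By R1 (it is tagged T, it is hypotensive): it has marker U1.
By R4 (it meets criterion N, it requires isolation): it is monitored.
By R5 (it is discharged, it is short of breath): it carries flag B1.
By R6 (it satisfies condition K, it requires isolation, it is over 65): it satisfies condition P.
By R8 (it has marker M1, it meets criterion A, it has chest pain): it satisfies condition T1.
By R10 (it is in state J1): it meets criterion L.
By R14 (it is tachycardic, it is hypotensive): it satisfies condition K1.
By R17 (it carries flag S, it receives IV fluids): it carries flag C1.
By R23 (it has attribute H1, it has marker U): it has attribute D.
By R24 (it has attribute E1, it receives IV fluids): it has attribute D1.
By R27 (it has a positive troponin, it has chest pain): it is tagged V.
By R29 (it satisfies condition H, it has attribute F, it meets criterion A): it is in category N1.
By R33 (it meets criterion L, it satisfies condition T1): it carries flag Q1.
By R2 (it carries flag C1, it meets criterion N): it is tagged M.
By R3 (it satisfies condition P, it has a positive troponin): it is tagged Z.
By R11 (it is tagged Z, it is tagged V): it presents with fever.
By R19 (it is monitored, it has attribute D, it satisfies condition K1): it meets criterion Y1.
By R25 (it is in category N1, it has attribute D1, it is tachycardic): it requires imaging.
By R12 (it meets criterion Y1, it carries flag B1): it meets criterion X1.
By R22 (it is tagged M, it requires imaging, it has marker M1): it is escalated.
By R30 (it is escalated): it meets criterion W1.
By R36 (it meets criterion X1, it carries flag Q1): it meets criterion Q.
By R7 (it meets criterion W1, it carries flag L1): it is tagged F1.
By R28 (it meets criterion Q, it presents with fever, it has marker U1): it is in category B.
By R34 (it is tagged F1, it is in category B): it is tagged V1.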